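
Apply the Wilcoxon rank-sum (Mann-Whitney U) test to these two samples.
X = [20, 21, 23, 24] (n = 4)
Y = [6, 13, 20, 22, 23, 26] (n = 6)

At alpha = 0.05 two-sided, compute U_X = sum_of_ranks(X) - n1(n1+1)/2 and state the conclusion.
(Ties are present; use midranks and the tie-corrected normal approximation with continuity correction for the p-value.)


Step 1: Combine and sort all 10 observations; assign midranks.
sorted (value, group): (6,Y), (13,Y), (20,X), (20,Y), (21,X), (22,Y), (23,X), (23,Y), (24,X), (26,Y)
ranks: 6->1, 13->2, 20->3.5, 20->3.5, 21->5, 22->6, 23->7.5, 23->7.5, 24->9, 26->10
Step 2: Rank sum for X: R1 = 3.5 + 5 + 7.5 + 9 = 25.
Step 3: U_X = R1 - n1(n1+1)/2 = 25 - 4*5/2 = 25 - 10 = 15.
       U_Y = n1*n2 - U_X = 24 - 15 = 9.
Step 4: Ties are present, so use the tie-corrected normal approximation (with continuity correction) for the p-value.
Step 5: p-value = 0.591778; compare to alpha = 0.05. fail to reject H0.

U_X = 15, p = 0.591778, fail to reject H0 at alpha = 0.05.


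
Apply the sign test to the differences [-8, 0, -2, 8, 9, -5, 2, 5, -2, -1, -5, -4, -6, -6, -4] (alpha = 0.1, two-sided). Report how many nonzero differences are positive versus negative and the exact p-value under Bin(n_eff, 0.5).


Step 1: Discard zero differences. Original n = 15; n_eff = number of nonzero differences = 14.
Nonzero differences (with sign): -8, -2, +8, +9, -5, +2, +5, -2, -1, -5, -4, -6, -6, -4
Step 2: Count signs: positive = 4, negative = 10.
Step 3: Under H0: P(positive) = 0.5, so the number of positives S ~ Bin(14, 0.5).
Step 4: Two-sided exact p-value = sum of Bin(14,0.5) probabilities at or below the observed probability = 0.179565.
Step 5: alpha = 0.1. fail to reject H0.

n_eff = 14, pos = 4, neg = 10, p = 0.179565, fail to reject H0.


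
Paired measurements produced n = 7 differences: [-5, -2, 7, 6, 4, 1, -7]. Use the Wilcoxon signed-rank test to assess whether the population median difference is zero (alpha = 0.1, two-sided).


Step 1: Drop any zero differences (none here) and take |d_i|.
|d| = [5, 2, 7, 6, 4, 1, 7]
Step 2: Midrank |d_i| (ties get averaged ranks).
ranks: |5|->4, |2|->2, |7|->6.5, |6|->5, |4|->3, |1|->1, |7|->6.5
Step 3: Attach original signs; sum ranks with positive sign and with negative sign.
W+ = 6.5 + 5 + 3 + 1 = 15.5
W- = 4 + 2 + 6.5 = 12.5
(Check: W+ + W- = 28 should equal n(n+1)/2 = 28.)
Step 4: Test statistic W = min(W+, W-) = 12.5.
Step 5: Ties in |d|, so use the tie-corrected normal approximation.
        E[W] = n(n+1)/4 = 7*8/4 = 14.
        Tie groups: |d|=7 (t=2); sum(t^3 - t) = 6.
        Var[W] = n(n+1)(2n+1)/24 - sum(t^3-t)/48 = 840/24 - 6/48 = 34.875.
        z = (W - E[W]) / sqrt(Var[W]) = (12.5 - 14) / 5.9055 = -0.2540.
        Two-sided p = 2*Phi(z) = 0.799495.
Step 6: alpha = 0.1. fail to reject H0.

W+ = 15.5, W- = 12.5, W = min = 12.5, p = 0.799495, fail to reject H0.


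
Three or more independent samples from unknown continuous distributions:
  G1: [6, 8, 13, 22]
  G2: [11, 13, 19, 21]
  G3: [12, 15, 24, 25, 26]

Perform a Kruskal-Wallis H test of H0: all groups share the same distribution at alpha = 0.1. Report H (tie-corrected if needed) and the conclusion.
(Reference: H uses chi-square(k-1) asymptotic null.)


Step 1: Combine all N = 13 observations and assign midranks.
sorted (value, group, rank): (6,G1,1), (8,G1,2), (11,G2,3), (12,G3,4), (13,G1,5.5), (13,G2,5.5), (15,G3,7), (19,G2,8), (21,G2,9), (22,G1,10), (24,G3,11), (25,G3,12), (26,G3,13)
Step 2: Sum ranks within each group.
R_1 = 18.5 (n_1 = 4)
R_2 = 25.5 (n_2 = 4)
R_3 = 47 (n_3 = 5)
Step 3: H = 12/(N(N+1)) * sum(R_i^2/n_i) - 3(N+1)
     = 12/(13*14) * (18.5^2/4 + 25.5^2/4 + 47^2/5) - 3*14
     = 0.065934 * 689.925 - 42
     = 3.489560.
Step 4: Ties present; correction factor C = 1 - 6/(13^3 - 13) = 0.997253. Corrected H = 3.489560 / 0.997253 = 3.499174.
Step 5: Under H0, H ~ chi^2(2); p-value = 0.173846.
Step 6: alpha = 0.1. fail to reject H0.

H = 3.4992, df = 2, p = 0.173846, fail to reject H0.


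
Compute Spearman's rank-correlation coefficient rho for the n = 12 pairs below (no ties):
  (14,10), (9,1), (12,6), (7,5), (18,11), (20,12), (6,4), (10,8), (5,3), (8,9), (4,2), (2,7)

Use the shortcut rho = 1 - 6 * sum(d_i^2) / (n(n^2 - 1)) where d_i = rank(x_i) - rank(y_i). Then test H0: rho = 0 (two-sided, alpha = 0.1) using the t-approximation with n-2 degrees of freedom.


Step 1: Rank x and y separately (midranks; no ties here).
rank(x): 14->10, 9->7, 12->9, 7->5, 18->11, 20->12, 6->4, 10->8, 5->3, 8->6, 4->2, 2->1
rank(y): 10->10, 1->1, 6->6, 5->5, 11->11, 12->12, 4->4, 8->8, 3->3, 9->9, 2->2, 7->7
Step 2: d_i = R_x(i) - R_y(i); compute d_i^2.
  (10-10)^2=0, (7-1)^2=36, (9-6)^2=9, (5-5)^2=0, (11-11)^2=0, (12-12)^2=0, (4-4)^2=0, (8-8)^2=0, (3-3)^2=0, (6-9)^2=9, (2-2)^2=0, (1-7)^2=36
sum(d^2) = 90.
Step 3: rho = 1 - 6*90 / (12*(12^2 - 1)) = 1 - 540/1716 = 0.685315.
Step 4: Under H0, t = rho * sqrt((n-2)/(1-rho^2)) = 2.9759 ~ t(10).
Step 5: Two-sided p-value from the t-distribution with 10 df = 0.013906.
Step 6: alpha = 0.1. reject H0.

rho = 0.6853, p = 0.013906, reject H0 at alpha = 0.1.


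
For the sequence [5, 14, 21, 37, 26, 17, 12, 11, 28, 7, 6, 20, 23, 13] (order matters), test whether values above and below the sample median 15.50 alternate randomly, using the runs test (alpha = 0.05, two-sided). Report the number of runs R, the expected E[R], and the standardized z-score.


Step 1: Compute median = 15.50; label A = above, B = below.
Labels in order: BBAAAABBABBAAB  (n_A = 7, n_B = 7)
Step 2: Count runs R = 7.
Step 3: Under H0 (random ordering), E[R] = 2*n_A*n_B/(n_A+n_B) + 1 = 2*7*7/14 + 1 = 8.0000.
        Var[R] = 2*n_A*n_B*(2*n_A*n_B - n_A - n_B) / ((n_A+n_B)^2 * (n_A+n_B-1)) = 8232/2548 = 3.2308.
        SD[R] = 1.7974.
Step 4: Continuity-corrected z = (R + 0.5 - E[R]) / SD[R] = (7 + 0.5 - 8.0000) / 1.7974 = -0.2782.
Step 5: Two-sided p-value via normal approximation = 2*(1 - Phi(|z|)) = 0.780879.
Step 6: alpha = 0.05. fail to reject H0.

R = 7, z = -0.2782, p = 0.780879, fail to reject H0.


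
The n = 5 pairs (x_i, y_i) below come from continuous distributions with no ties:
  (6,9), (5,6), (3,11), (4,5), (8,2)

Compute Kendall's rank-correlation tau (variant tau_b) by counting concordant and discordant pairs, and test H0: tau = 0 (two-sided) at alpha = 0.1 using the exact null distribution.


Step 1: Enumerate the 10 unordered pairs (i,j) with i<j and classify each by sign(x_j-x_i) * sign(y_j-y_i).
  (1,2):dx=-1,dy=-3->C; (1,3):dx=-3,dy=+2->D; (1,4):dx=-2,dy=-4->C; (1,5):dx=+2,dy=-7->D
  (2,3):dx=-2,dy=+5->D; (2,4):dx=-1,dy=-1->C; (2,5):dx=+3,dy=-4->D; (3,4):dx=+1,dy=-6->D
  (3,5):dx=+5,dy=-9->D; (4,5):dx=+4,dy=-3->D
Step 2: C = 3, D = 7, total pairs = 10.
Step 3: tau = (C - D)/(n(n-1)/2) = (3 - 7)/10 = -0.400000.
Step 4: Exact two-sided p-value (enumerate n! = 120 permutations of y under H0): p = 0.483333.
Step 5: alpha = 0.1. fail to reject H0.

tau_b = -0.4000 (C=3, D=7), p = 0.483333, fail to reject H0.


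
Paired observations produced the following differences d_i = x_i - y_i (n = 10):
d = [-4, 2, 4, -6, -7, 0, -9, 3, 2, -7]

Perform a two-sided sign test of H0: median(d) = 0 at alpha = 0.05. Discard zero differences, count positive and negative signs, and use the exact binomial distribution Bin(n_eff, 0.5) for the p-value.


Step 1: Discard zero differences. Original n = 10; n_eff = number of nonzero differences = 9.
Nonzero differences (with sign): -4, +2, +4, -6, -7, -9, +3, +2, -7
Step 2: Count signs: positive = 4, negative = 5.
Step 3: Under H0: P(positive) = 0.5, so the number of positives S ~ Bin(9, 0.5).
Step 4: Two-sided exact p-value = sum of Bin(9,0.5) probabilities at or below the observed probability = 1.000000.
Step 5: alpha = 0.05. fail to reject H0.

n_eff = 9, pos = 4, neg = 5, p = 1.000000, fail to reject H0.


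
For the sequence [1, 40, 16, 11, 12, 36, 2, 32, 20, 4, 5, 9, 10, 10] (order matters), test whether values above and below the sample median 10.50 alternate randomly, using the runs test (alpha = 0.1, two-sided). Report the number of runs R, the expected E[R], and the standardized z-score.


Step 1: Compute median = 10.50; label A = above, B = below.
Labels in order: BAAAAABAABBBBB  (n_A = 7, n_B = 7)
Step 2: Count runs R = 5.
Step 3: Under H0 (random ordering), E[R] = 2*n_A*n_B/(n_A+n_B) + 1 = 2*7*7/14 + 1 = 8.0000.
        Var[R] = 2*n_A*n_B*(2*n_A*n_B - n_A - n_B) / ((n_A+n_B)^2 * (n_A+n_B-1)) = 8232/2548 = 3.2308.
        SD[R] = 1.7974.
Step 4: Continuity-corrected z = (R + 0.5 - E[R]) / SD[R] = (5 + 0.5 - 8.0000) / 1.7974 = -1.3909.
Step 5: Two-sided p-value via normal approximation = 2*(1 - Phi(|z|)) = 0.164264.
Step 6: alpha = 0.1. fail to reject H0.

R = 5, z = -1.3909, p = 0.164264, fail to reject H0.


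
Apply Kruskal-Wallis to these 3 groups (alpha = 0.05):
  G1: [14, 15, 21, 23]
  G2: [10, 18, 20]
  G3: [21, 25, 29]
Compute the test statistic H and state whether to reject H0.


Step 1: Combine all N = 10 observations and assign midranks.
sorted (value, group, rank): (10,G2,1), (14,G1,2), (15,G1,3), (18,G2,4), (20,G2,5), (21,G1,6.5), (21,G3,6.5), (23,G1,8), (25,G3,9), (29,G3,10)
Step 2: Sum ranks within each group.
R_1 = 19.5 (n_1 = 4)
R_2 = 10 (n_2 = 3)
R_3 = 25.5 (n_3 = 3)
Step 3: H = 12/(N(N+1)) * sum(R_i^2/n_i) - 3(N+1)
     = 12/(10*11) * (19.5^2/4 + 10^2/3 + 25.5^2/3) - 3*11
     = 0.109091 * 345.146 - 33
     = 4.652273.
Step 4: Ties present; correction factor C = 1 - 6/(10^3 - 10) = 0.993939. Corrected H = 4.652273 / 0.993939 = 4.680640.
Step 5: Under H0, H ~ chi^2(2); p-value = 0.096297.
Step 6: alpha = 0.05. fail to reject H0.

H = 4.6806, df = 2, p = 0.096297, fail to reject H0.


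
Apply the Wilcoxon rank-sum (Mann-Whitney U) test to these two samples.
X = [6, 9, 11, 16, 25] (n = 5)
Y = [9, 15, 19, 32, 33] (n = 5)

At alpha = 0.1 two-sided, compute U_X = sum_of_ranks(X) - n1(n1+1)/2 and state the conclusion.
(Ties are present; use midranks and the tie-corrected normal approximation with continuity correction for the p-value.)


Step 1: Combine and sort all 10 observations; assign midranks.
sorted (value, group): (6,X), (9,X), (9,Y), (11,X), (15,Y), (16,X), (19,Y), (25,X), (32,Y), (33,Y)
ranks: 6->1, 9->2.5, 9->2.5, 11->4, 15->5, 16->6, 19->7, 25->8, 32->9, 33->10
Step 2: Rank sum for X: R1 = 1 + 2.5 + 4 + 6 + 8 = 21.5.
Step 3: U_X = R1 - n1(n1+1)/2 = 21.5 - 5*6/2 = 21.5 - 15 = 6.5.
       U_Y = n1*n2 - U_X = 25 - 6.5 = 18.5.
Step 4: Ties are present, so use the tie-corrected normal approximation (with continuity correction) for the p-value.
Step 5: p-value = 0.249153; compare to alpha = 0.1. fail to reject H0.

U_X = 6.5, p = 0.249153, fail to reject H0 at alpha = 0.1.


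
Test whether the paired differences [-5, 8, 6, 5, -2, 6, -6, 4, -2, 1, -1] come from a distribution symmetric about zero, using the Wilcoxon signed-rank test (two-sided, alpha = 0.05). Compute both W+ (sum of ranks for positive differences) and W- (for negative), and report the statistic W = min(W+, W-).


Step 1: Drop any zero differences (none here) and take |d_i|.
|d| = [5, 8, 6, 5, 2, 6, 6, 4, 2, 1, 1]
Step 2: Midrank |d_i| (ties get averaged ranks).
ranks: |5|->6.5, |8|->11, |6|->9, |5|->6.5, |2|->3.5, |6|->9, |6|->9, |4|->5, |2|->3.5, |1|->1.5, |1|->1.5
Step 3: Attach original signs; sum ranks with positive sign and with negative sign.
W+ = 11 + 9 + 6.5 + 9 + 5 + 1.5 = 42
W- = 6.5 + 3.5 + 9 + 3.5 + 1.5 = 24
(Check: W+ + W- = 66 should equal n(n+1)/2 = 66.)
Step 4: Test statistic W = min(W+, W-) = 24.
Step 5: Ties in |d|, so use the tie-corrected normal approximation.
        E[W] = n(n+1)/4 = 11*12/4 = 33.
        Tie groups: |d|=1 (t=2), |d|=2 (t=2), |d|=5 (t=2), |d|=6 (t=3); sum(t^3 - t) = 42.
        Var[W] = n(n+1)(2n+1)/24 - sum(t^3-t)/48 = 3036/24 - 42/48 = 125.625.
        z = (W - E[W]) / sqrt(Var[W]) = (24 - 33) / 11.2083 = -0.8030.
        Two-sided p = 2*Phi(z) = 0.421987.
Step 6: alpha = 0.05. fail to reject H0.

W+ = 42, W- = 24, W = min = 24, p = 0.421987, fail to reject H0.


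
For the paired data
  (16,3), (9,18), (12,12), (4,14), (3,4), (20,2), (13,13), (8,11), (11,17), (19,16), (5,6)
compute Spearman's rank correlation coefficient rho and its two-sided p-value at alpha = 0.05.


Step 1: Rank x and y separately (midranks; no ties here).
rank(x): 16->9, 9->5, 12->7, 4->2, 3->1, 20->11, 13->8, 8->4, 11->6, 19->10, 5->3
rank(y): 3->2, 18->11, 12->6, 14->8, 4->3, 2->1, 13->7, 11->5, 17->10, 16->9, 6->4
Step 2: d_i = R_x(i) - R_y(i); compute d_i^2.
  (9-2)^2=49, (5-11)^2=36, (7-6)^2=1, (2-8)^2=36, (1-3)^2=4, (11-1)^2=100, (8-7)^2=1, (4-5)^2=1, (6-10)^2=16, (10-9)^2=1, (3-4)^2=1
sum(d^2) = 246.
Step 3: rho = 1 - 6*246 / (11*(11^2 - 1)) = 1 - 1476/1320 = -0.118182.
Step 4: Under H0, t = rho * sqrt((n-2)/(1-rho^2)) = -0.3570 ~ t(9).
Step 5: Two-sided p-value from the t-distribution with 9 df = 0.729285.
Step 6: alpha = 0.05. fail to reject H0.

rho = -0.1182, p = 0.729285, fail to reject H0 at alpha = 0.05.


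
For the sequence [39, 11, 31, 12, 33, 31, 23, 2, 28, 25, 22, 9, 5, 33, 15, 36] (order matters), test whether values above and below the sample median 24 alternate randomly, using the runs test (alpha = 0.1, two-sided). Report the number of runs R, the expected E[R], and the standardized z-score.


Step 1: Compute median = 24; label A = above, B = below.
Labels in order: ABABAABBAABBBABA  (n_A = 8, n_B = 8)
Step 2: Count runs R = 11.
Step 3: Under H0 (random ordering), E[R] = 2*n_A*n_B/(n_A+n_B) + 1 = 2*8*8/16 + 1 = 9.0000.
        Var[R] = 2*n_A*n_B*(2*n_A*n_B - n_A - n_B) / ((n_A+n_B)^2 * (n_A+n_B-1)) = 14336/3840 = 3.7333.
        SD[R] = 1.9322.
Step 4: Continuity-corrected z = (R - 0.5 - E[R]) / SD[R] = (11 - 0.5 - 9.0000) / 1.9322 = 0.7763.
Step 5: Two-sided p-value via normal approximation = 2*(1 - Phi(|z|)) = 0.437558.
Step 6: alpha = 0.1. fail to reject H0.

R = 11, z = 0.7763, p = 0.437558, fail to reject H0.


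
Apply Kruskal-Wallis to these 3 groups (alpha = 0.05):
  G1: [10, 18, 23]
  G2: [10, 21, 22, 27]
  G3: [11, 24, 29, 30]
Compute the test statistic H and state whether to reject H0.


Step 1: Combine all N = 11 observations and assign midranks.
sorted (value, group, rank): (10,G1,1.5), (10,G2,1.5), (11,G3,3), (18,G1,4), (21,G2,5), (22,G2,6), (23,G1,7), (24,G3,8), (27,G2,9), (29,G3,10), (30,G3,11)
Step 2: Sum ranks within each group.
R_1 = 12.5 (n_1 = 3)
R_2 = 21.5 (n_2 = 4)
R_3 = 32 (n_3 = 4)
Step 3: H = 12/(N(N+1)) * sum(R_i^2/n_i) - 3(N+1)
     = 12/(11*12) * (12.5^2/3 + 21.5^2/4 + 32^2/4) - 3*12
     = 0.090909 * 423.646 - 36
     = 2.513258.
Step 4: Ties present; correction factor C = 1 - 6/(11^3 - 11) = 0.995455. Corrected H = 2.513258 / 0.995455 = 2.524734.
Step 5: Under H0, H ~ chi^2(2); p-value = 0.282983.
Step 6: alpha = 0.05. fail to reject H0.

H = 2.5247, df = 2, p = 0.282983, fail to reject H0.


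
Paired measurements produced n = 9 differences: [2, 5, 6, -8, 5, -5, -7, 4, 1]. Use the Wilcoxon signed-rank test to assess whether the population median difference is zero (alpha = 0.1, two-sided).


Step 1: Drop any zero differences (none here) and take |d_i|.
|d| = [2, 5, 6, 8, 5, 5, 7, 4, 1]
Step 2: Midrank |d_i| (ties get averaged ranks).
ranks: |2|->2, |5|->5, |6|->7, |8|->9, |5|->5, |5|->5, |7|->8, |4|->3, |1|->1
Step 3: Attach original signs; sum ranks with positive sign and with negative sign.
W+ = 2 + 5 + 7 + 5 + 3 + 1 = 23
W- = 9 + 5 + 8 = 22
(Check: W+ + W- = 45 should equal n(n+1)/2 = 45.)
Step 4: Test statistic W = min(W+, W-) = 22.
Step 5: Ties in |d|, so use the tie-corrected normal approximation.
        E[W] = n(n+1)/4 = 9*10/4 = 22.5.
        Tie groups: |d|=5 (t=3); sum(t^3 - t) = 24.
        Var[W] = n(n+1)(2n+1)/24 - sum(t^3-t)/48 = 1710/24 - 24/48 = 70.75.
        z = (W - E[W]) / sqrt(Var[W]) = (22 - 22.5) / 8.4113 = -0.0594.
        Two-sided p = 2*Phi(z) = 0.952599.
Step 6: alpha = 0.1. fail to reject H0.

W+ = 23, W- = 22, W = min = 22, p = 0.952599, fail to reject H0.


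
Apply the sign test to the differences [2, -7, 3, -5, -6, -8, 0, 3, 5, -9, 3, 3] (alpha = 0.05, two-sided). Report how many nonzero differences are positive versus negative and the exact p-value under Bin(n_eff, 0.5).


Step 1: Discard zero differences. Original n = 12; n_eff = number of nonzero differences = 11.
Nonzero differences (with sign): +2, -7, +3, -5, -6, -8, +3, +5, -9, +3, +3
Step 2: Count signs: positive = 6, negative = 5.
Step 3: Under H0: P(positive) = 0.5, so the number of positives S ~ Bin(11, 0.5).
Step 4: Two-sided exact p-value = sum of Bin(11,0.5) probabilities at or below the observed probability = 1.000000.
Step 5: alpha = 0.05. fail to reject H0.

n_eff = 11, pos = 6, neg = 5, p = 1.000000, fail to reject H0.


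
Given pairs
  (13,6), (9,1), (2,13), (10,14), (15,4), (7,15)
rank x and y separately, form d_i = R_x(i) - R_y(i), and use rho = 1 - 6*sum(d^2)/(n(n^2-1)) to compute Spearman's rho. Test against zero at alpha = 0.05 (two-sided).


Step 1: Rank x and y separately (midranks; no ties here).
rank(x): 13->5, 9->3, 2->1, 10->4, 15->6, 7->2
rank(y): 6->3, 1->1, 13->4, 14->5, 4->2, 15->6
Step 2: d_i = R_x(i) - R_y(i); compute d_i^2.
  (5-3)^2=4, (3-1)^2=4, (1-4)^2=9, (4-5)^2=1, (6-2)^2=16, (2-6)^2=16
sum(d^2) = 50.
Step 3: rho = 1 - 6*50 / (6*(6^2 - 1)) = 1 - 300/210 = -0.428571.
Step 4: Under H0, t = rho * sqrt((n-2)/(1-rho^2)) = -0.9487 ~ t(4).
Step 5: Two-sided p-value from the t-distribution with 4 df = 0.396501.
Step 6: alpha = 0.05. fail to reject H0.

rho = -0.4286, p = 0.396501, fail to reject H0 at alpha = 0.05.


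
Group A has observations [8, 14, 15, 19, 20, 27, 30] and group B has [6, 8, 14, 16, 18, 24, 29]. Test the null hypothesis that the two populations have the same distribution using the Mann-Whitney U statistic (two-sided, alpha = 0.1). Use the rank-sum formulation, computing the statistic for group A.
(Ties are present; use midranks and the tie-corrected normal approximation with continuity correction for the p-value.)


Step 1: Combine and sort all 14 observations; assign midranks.
sorted (value, group): (6,Y), (8,X), (8,Y), (14,X), (14,Y), (15,X), (16,Y), (18,Y), (19,X), (20,X), (24,Y), (27,X), (29,Y), (30,X)
ranks: 6->1, 8->2.5, 8->2.5, 14->4.5, 14->4.5, 15->6, 16->7, 18->8, 19->9, 20->10, 24->11, 27->12, 29->13, 30->14
Step 2: Rank sum for X: R1 = 2.5 + 4.5 + 6 + 9 + 10 + 12 + 14 = 58.
Step 3: U_X = R1 - n1(n1+1)/2 = 58 - 7*8/2 = 58 - 28 = 30.
       U_Y = n1*n2 - U_X = 49 - 30 = 19.
Step 4: Ties are present, so use the tie-corrected normal approximation (with continuity correction) for the p-value.
Step 5: p-value = 0.521987; compare to alpha = 0.1. fail to reject H0.

U_X = 30, p = 0.521987, fail to reject H0 at alpha = 0.1.


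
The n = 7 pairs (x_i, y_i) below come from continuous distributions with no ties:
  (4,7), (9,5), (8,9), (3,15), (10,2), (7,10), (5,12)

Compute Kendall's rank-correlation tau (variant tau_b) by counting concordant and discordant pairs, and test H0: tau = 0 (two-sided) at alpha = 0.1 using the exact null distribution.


Step 1: Enumerate the 21 unordered pairs (i,j) with i<j and classify each by sign(x_j-x_i) * sign(y_j-y_i).
  (1,2):dx=+5,dy=-2->D; (1,3):dx=+4,dy=+2->C; (1,4):dx=-1,dy=+8->D; (1,5):dx=+6,dy=-5->D
  (1,6):dx=+3,dy=+3->C; (1,7):dx=+1,dy=+5->C; (2,3):dx=-1,dy=+4->D; (2,4):dx=-6,dy=+10->D
  (2,5):dx=+1,dy=-3->D; (2,6):dx=-2,dy=+5->D; (2,7):dx=-4,dy=+7->D; (3,4):dx=-5,dy=+6->D
  (3,5):dx=+2,dy=-7->D; (3,6):dx=-1,dy=+1->D; (3,7):dx=-3,dy=+3->D; (4,5):dx=+7,dy=-13->D
  (4,6):dx=+4,dy=-5->D; (4,7):dx=+2,dy=-3->D; (5,6):dx=-3,dy=+8->D; (5,7):dx=-5,dy=+10->D
  (6,7):dx=-2,dy=+2->D
Step 2: C = 3, D = 18, total pairs = 21.
Step 3: tau = (C - D)/(n(n-1)/2) = (3 - 18)/21 = -0.714286.
Step 4: Exact two-sided p-value (enumerate n! = 5040 permutations of y under H0): p = 0.030159.
Step 5: alpha = 0.1. reject H0.

tau_b = -0.7143 (C=3, D=18), p = 0.030159, reject H0.


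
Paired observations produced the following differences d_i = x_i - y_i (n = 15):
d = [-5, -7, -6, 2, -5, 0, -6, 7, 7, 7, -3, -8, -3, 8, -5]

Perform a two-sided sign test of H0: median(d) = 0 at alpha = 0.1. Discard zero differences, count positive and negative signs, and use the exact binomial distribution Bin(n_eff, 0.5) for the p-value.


Step 1: Discard zero differences. Original n = 15; n_eff = number of nonzero differences = 14.
Nonzero differences (with sign): -5, -7, -6, +2, -5, -6, +7, +7, +7, -3, -8, -3, +8, -5
Step 2: Count signs: positive = 5, negative = 9.
Step 3: Under H0: P(positive) = 0.5, so the number of positives S ~ Bin(14, 0.5).
Step 4: Two-sided exact p-value = sum of Bin(14,0.5) probabilities at or below the observed probability = 0.423950.
Step 5: alpha = 0.1. fail to reject H0.

n_eff = 14, pos = 5, neg = 9, p = 0.423950, fail to reject H0.


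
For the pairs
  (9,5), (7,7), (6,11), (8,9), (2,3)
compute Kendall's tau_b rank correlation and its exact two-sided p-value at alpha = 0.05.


Step 1: Enumerate the 10 unordered pairs (i,j) with i<j and classify each by sign(x_j-x_i) * sign(y_j-y_i).
  (1,2):dx=-2,dy=+2->D; (1,3):dx=-3,dy=+6->D; (1,4):dx=-1,dy=+4->D; (1,5):dx=-7,dy=-2->C
  (2,3):dx=-1,dy=+4->D; (2,4):dx=+1,dy=+2->C; (2,5):dx=-5,dy=-4->C; (3,4):dx=+2,dy=-2->D
  (3,5):dx=-4,dy=-8->C; (4,5):dx=-6,dy=-6->C
Step 2: C = 5, D = 5, total pairs = 10.
Step 3: tau = (C - D)/(n(n-1)/2) = (5 - 5)/10 = 0.000000.
Step 4: Exact two-sided p-value (enumerate n! = 120 permutations of y under H0): p = 1.000000.
Step 5: alpha = 0.05. fail to reject H0.

tau_b = 0.0000 (C=5, D=5), p = 1.000000, fail to reject H0.


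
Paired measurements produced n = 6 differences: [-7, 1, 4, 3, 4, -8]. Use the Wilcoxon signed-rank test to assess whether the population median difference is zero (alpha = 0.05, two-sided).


Step 1: Drop any zero differences (none here) and take |d_i|.
|d| = [7, 1, 4, 3, 4, 8]
Step 2: Midrank |d_i| (ties get averaged ranks).
ranks: |7|->5, |1|->1, |4|->3.5, |3|->2, |4|->3.5, |8|->6
Step 3: Attach original signs; sum ranks with positive sign and with negative sign.
W+ = 1 + 3.5 + 2 + 3.5 = 10
W- = 5 + 6 = 11
(Check: W+ + W- = 21 should equal n(n+1)/2 = 21.)
Step 4: Test statistic W = min(W+, W-) = 10.
Step 5: Ties in |d|, so use the tie-corrected normal approximation.
        E[W] = n(n+1)/4 = 6*7/4 = 10.5.
        Tie groups: |d|=4 (t=2); sum(t^3 - t) = 6.
        Var[W] = n(n+1)(2n+1)/24 - sum(t^3-t)/48 = 546/24 - 6/48 = 22.625.
        z = (W - E[W]) / sqrt(Var[W]) = (10 - 10.5) / 4.7566 = -0.1051.
        Two-sided p = 2*Phi(z) = 0.916282.
Step 6: alpha = 0.05. fail to reject H0.

W+ = 10, W- = 11, W = min = 10, p = 0.916282, fail to reject H0.


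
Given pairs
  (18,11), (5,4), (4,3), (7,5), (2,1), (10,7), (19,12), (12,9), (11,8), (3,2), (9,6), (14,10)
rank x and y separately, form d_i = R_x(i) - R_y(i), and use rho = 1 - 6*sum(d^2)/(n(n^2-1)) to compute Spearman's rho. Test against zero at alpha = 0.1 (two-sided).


Step 1: Rank x and y separately (midranks; no ties here).
rank(x): 18->11, 5->4, 4->3, 7->5, 2->1, 10->7, 19->12, 12->9, 11->8, 3->2, 9->6, 14->10
rank(y): 11->11, 4->4, 3->3, 5->5, 1->1, 7->7, 12->12, 9->9, 8->8, 2->2, 6->6, 10->10
Step 2: d_i = R_x(i) - R_y(i); compute d_i^2.
  (11-11)^2=0, (4-4)^2=0, (3-3)^2=0, (5-5)^2=0, (1-1)^2=0, (7-7)^2=0, (12-12)^2=0, (9-9)^2=0, (8-8)^2=0, (2-2)^2=0, (6-6)^2=0, (10-10)^2=0
sum(d^2) = 0.
Step 3: rho = 1 - 6*0 / (12*(12^2 - 1)) = 1 - 0/1716 = 1.000000.
Step 5: Two-sided p-value from the t-distribution with 10 df = 0.000000.
Step 6: alpha = 0.1. reject H0.

rho = 1.0000, p = 0.000000, reject H0 at alpha = 0.1.


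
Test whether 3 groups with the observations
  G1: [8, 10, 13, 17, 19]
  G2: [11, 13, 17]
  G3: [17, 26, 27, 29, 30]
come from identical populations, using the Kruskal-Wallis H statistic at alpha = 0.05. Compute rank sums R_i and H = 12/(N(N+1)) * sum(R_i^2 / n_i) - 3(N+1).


Step 1: Combine all N = 13 observations and assign midranks.
sorted (value, group, rank): (8,G1,1), (10,G1,2), (11,G2,3), (13,G1,4.5), (13,G2,4.5), (17,G1,7), (17,G2,7), (17,G3,7), (19,G1,9), (26,G3,10), (27,G3,11), (29,G3,12), (30,G3,13)
Step 2: Sum ranks within each group.
R_1 = 23.5 (n_1 = 5)
R_2 = 14.5 (n_2 = 3)
R_3 = 53 (n_3 = 5)
Step 3: H = 12/(N(N+1)) * sum(R_i^2/n_i) - 3(N+1)
     = 12/(13*14) * (23.5^2/5 + 14.5^2/3 + 53^2/5) - 3*14
     = 0.065934 * 742.333 - 42
     = 6.945055.
Step 4: Ties present; correction factor C = 1 - 30/(13^3 - 13) = 0.986264. Corrected H = 6.945055 / 0.986264 = 7.041783.
Step 5: Under H0, H ~ chi^2(2); p-value = 0.029573.
Step 6: alpha = 0.05. reject H0.

H = 7.0418, df = 2, p = 0.029573, reject H0.


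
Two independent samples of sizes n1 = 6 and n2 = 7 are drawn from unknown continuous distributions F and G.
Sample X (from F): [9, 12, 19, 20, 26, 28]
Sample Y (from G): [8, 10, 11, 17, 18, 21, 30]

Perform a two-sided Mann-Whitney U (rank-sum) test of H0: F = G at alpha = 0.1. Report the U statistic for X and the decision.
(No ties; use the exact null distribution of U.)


Step 1: Combine and sort all 13 observations; assign midranks.
sorted (value, group): (8,Y), (9,X), (10,Y), (11,Y), (12,X), (17,Y), (18,Y), (19,X), (20,X), (21,Y), (26,X), (28,X), (30,Y)
ranks: 8->1, 9->2, 10->3, 11->4, 12->5, 17->6, 18->7, 19->8, 20->9, 21->10, 26->11, 28->12, 30->13
Step 2: Rank sum for X: R1 = 2 + 5 + 8 + 9 + 11 + 12 = 47.
Step 3: U_X = R1 - n1(n1+1)/2 = 47 - 6*7/2 = 47 - 21 = 26.
       U_Y = n1*n2 - U_X = 42 - 26 = 16.
Step 4: No ties, so the exact null distribution of U (based on enumerating the C(13,6) = 1716 equally likely rank assignments) gives the two-sided p-value.
Step 5: p-value = 0.533800; compare to alpha = 0.1. fail to reject H0.

U_X = 26, p = 0.533800, fail to reject H0 at alpha = 0.1.


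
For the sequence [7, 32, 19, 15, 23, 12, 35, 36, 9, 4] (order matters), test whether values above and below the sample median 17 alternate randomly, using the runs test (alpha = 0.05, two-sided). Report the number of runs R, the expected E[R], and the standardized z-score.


Step 1: Compute median = 17; label A = above, B = below.
Labels in order: BAABABAABB  (n_A = 5, n_B = 5)
Step 2: Count runs R = 7.
Step 3: Under H0 (random ordering), E[R] = 2*n_A*n_B/(n_A+n_B) + 1 = 2*5*5/10 + 1 = 6.0000.
        Var[R] = 2*n_A*n_B*(2*n_A*n_B - n_A - n_B) / ((n_A+n_B)^2 * (n_A+n_B-1)) = 2000/900 = 2.2222.
        SD[R] = 1.4907.
Step 4: Continuity-corrected z = (R - 0.5 - E[R]) / SD[R] = (7 - 0.5 - 6.0000) / 1.4907 = 0.3354.
Step 5: Two-sided p-value via normal approximation = 2*(1 - Phi(|z|)) = 0.737316.
Step 6: alpha = 0.05. fail to reject H0.

R = 7, z = 0.3354, p = 0.737316, fail to reject H0.


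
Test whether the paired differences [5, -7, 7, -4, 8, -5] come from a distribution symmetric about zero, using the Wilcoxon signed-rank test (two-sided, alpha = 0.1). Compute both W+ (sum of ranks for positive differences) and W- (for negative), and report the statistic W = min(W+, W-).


Step 1: Drop any zero differences (none here) and take |d_i|.
|d| = [5, 7, 7, 4, 8, 5]
Step 2: Midrank |d_i| (ties get averaged ranks).
ranks: |5|->2.5, |7|->4.5, |7|->4.5, |4|->1, |8|->6, |5|->2.5
Step 3: Attach original signs; sum ranks with positive sign and with negative sign.
W+ = 2.5 + 4.5 + 6 = 13
W- = 4.5 + 1 + 2.5 = 8
(Check: W+ + W- = 21 should equal n(n+1)/2 = 21.)
Step 4: Test statistic W = min(W+, W-) = 8.
Step 5: Ties in |d|, so use the tie-corrected normal approximation.
        E[W] = n(n+1)/4 = 6*7/4 = 10.5.
        Tie groups: |d|=5 (t=2), |d|=7 (t=2); sum(t^3 - t) = 12.
        Var[W] = n(n+1)(2n+1)/24 - sum(t^3-t)/48 = 546/24 - 12/48 = 22.5.
        z = (W - E[W]) / sqrt(Var[W]) = (8 - 10.5) / 4.7434 = -0.5270.
        Two-sided p = 2*Phi(z) = 0.598161.
Step 6: alpha = 0.1. fail to reject H0.

W+ = 13, W- = 8, W = min = 8, p = 0.598161, fail to reject H0.


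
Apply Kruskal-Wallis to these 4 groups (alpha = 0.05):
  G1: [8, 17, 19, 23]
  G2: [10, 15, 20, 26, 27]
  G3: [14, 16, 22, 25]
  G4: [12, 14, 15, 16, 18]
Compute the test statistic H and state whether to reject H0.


Step 1: Combine all N = 18 observations and assign midranks.
sorted (value, group, rank): (8,G1,1), (10,G2,2), (12,G4,3), (14,G3,4.5), (14,G4,4.5), (15,G2,6.5), (15,G4,6.5), (16,G3,8.5), (16,G4,8.5), (17,G1,10), (18,G4,11), (19,G1,12), (20,G2,13), (22,G3,14), (23,G1,15), (25,G3,16), (26,G2,17), (27,G2,18)
Step 2: Sum ranks within each group.
R_1 = 38 (n_1 = 4)
R_2 = 56.5 (n_2 = 5)
R_3 = 43 (n_3 = 4)
R_4 = 33.5 (n_4 = 5)
Step 3: H = 12/(N(N+1)) * sum(R_i^2/n_i) - 3(N+1)
     = 12/(18*19) * (38^2/4 + 56.5^2/5 + 43^2/4 + 33.5^2/5) - 3*19
     = 0.035088 * 1686.15 - 57
     = 2.163158.
Step 4: Ties present; correction factor C = 1 - 18/(18^3 - 18) = 0.996904. Corrected H = 2.163158 / 0.996904 = 2.169876.
Step 5: Under H0, H ~ chi^2(3); p-value = 0.537906.
Step 6: alpha = 0.05. fail to reject H0.

H = 2.1699, df = 3, p = 0.537906, fail to reject H0.


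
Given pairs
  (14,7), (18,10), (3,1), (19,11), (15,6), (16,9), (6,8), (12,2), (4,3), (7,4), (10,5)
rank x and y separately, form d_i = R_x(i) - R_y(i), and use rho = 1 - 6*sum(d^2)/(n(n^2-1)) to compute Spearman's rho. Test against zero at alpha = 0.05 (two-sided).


Step 1: Rank x and y separately (midranks; no ties here).
rank(x): 14->7, 18->10, 3->1, 19->11, 15->8, 16->9, 6->3, 12->6, 4->2, 7->4, 10->5
rank(y): 7->7, 10->10, 1->1, 11->11, 6->6, 9->9, 8->8, 2->2, 3->3, 4->4, 5->5
Step 2: d_i = R_x(i) - R_y(i); compute d_i^2.
  (7-7)^2=0, (10-10)^2=0, (1-1)^2=0, (11-11)^2=0, (8-6)^2=4, (9-9)^2=0, (3-8)^2=25, (6-2)^2=16, (2-3)^2=1, (4-4)^2=0, (5-5)^2=0
sum(d^2) = 46.
Step 3: rho = 1 - 6*46 / (11*(11^2 - 1)) = 1 - 276/1320 = 0.790909.
Step 4: Under H0, t = rho * sqrt((n-2)/(1-rho^2)) = 3.8774 ~ t(9).
Step 5: Two-sided p-value from the t-distribution with 9 df = 0.003746.
Step 6: alpha = 0.05. reject H0.

rho = 0.7909, p = 0.003746, reject H0 at alpha = 0.05.


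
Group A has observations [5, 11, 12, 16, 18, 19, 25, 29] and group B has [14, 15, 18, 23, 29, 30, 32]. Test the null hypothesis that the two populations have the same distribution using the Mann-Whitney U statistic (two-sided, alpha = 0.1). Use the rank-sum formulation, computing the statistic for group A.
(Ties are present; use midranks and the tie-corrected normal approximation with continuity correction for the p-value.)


Step 1: Combine and sort all 15 observations; assign midranks.
sorted (value, group): (5,X), (11,X), (12,X), (14,Y), (15,Y), (16,X), (18,X), (18,Y), (19,X), (23,Y), (25,X), (29,X), (29,Y), (30,Y), (32,Y)
ranks: 5->1, 11->2, 12->3, 14->4, 15->5, 16->6, 18->7.5, 18->7.5, 19->9, 23->10, 25->11, 29->12.5, 29->12.5, 30->14, 32->15
Step 2: Rank sum for X: R1 = 1 + 2 + 3 + 6 + 7.5 + 9 + 11 + 12.5 = 52.
Step 3: U_X = R1 - n1(n1+1)/2 = 52 - 8*9/2 = 52 - 36 = 16.
       U_Y = n1*n2 - U_X = 56 - 16 = 40.
Step 4: Ties are present, so use the tie-corrected normal approximation (with continuity correction) for the p-value.
Step 5: p-value = 0.182450; compare to alpha = 0.1. fail to reject H0.

U_X = 16, p = 0.182450, fail to reject H0 at alpha = 0.1.


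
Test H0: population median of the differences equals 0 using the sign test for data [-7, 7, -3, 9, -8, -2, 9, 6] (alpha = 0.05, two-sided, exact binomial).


Step 1: Discard zero differences. Original n = 8; n_eff = number of nonzero differences = 8.
Nonzero differences (with sign): -7, +7, -3, +9, -8, -2, +9, +6
Step 2: Count signs: positive = 4, negative = 4.
Step 3: Under H0: P(positive) = 0.5, so the number of positives S ~ Bin(8, 0.5).
Step 4: Two-sided exact p-value = sum of Bin(8,0.5) probabilities at or below the observed probability = 1.000000.
Step 5: alpha = 0.05. fail to reject H0.

n_eff = 8, pos = 4, neg = 4, p = 1.000000, fail to reject H0.


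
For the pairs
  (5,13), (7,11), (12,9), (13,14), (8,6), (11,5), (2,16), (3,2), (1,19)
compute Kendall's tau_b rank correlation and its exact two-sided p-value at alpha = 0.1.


Step 1: Enumerate the 36 unordered pairs (i,j) with i<j and classify each by sign(x_j-x_i) * sign(y_j-y_i).
  (1,2):dx=+2,dy=-2->D; (1,3):dx=+7,dy=-4->D; (1,4):dx=+8,dy=+1->C; (1,5):dx=+3,dy=-7->D
  (1,6):dx=+6,dy=-8->D; (1,7):dx=-3,dy=+3->D; (1,8):dx=-2,dy=-11->C; (1,9):dx=-4,dy=+6->D
  (2,3):dx=+5,dy=-2->D; (2,4):dx=+6,dy=+3->C; (2,5):dx=+1,dy=-5->D; (2,6):dx=+4,dy=-6->D
  (2,7):dx=-5,dy=+5->D; (2,8):dx=-4,dy=-9->C; (2,9):dx=-6,dy=+8->D; (3,4):dx=+1,dy=+5->C
  (3,5):dx=-4,dy=-3->C; (3,6):dx=-1,dy=-4->C; (3,7):dx=-10,dy=+7->D; (3,8):dx=-9,dy=-7->C
  (3,9):dx=-11,dy=+10->D; (4,5):dx=-5,dy=-8->C; (4,6):dx=-2,dy=-9->C; (4,7):dx=-11,dy=+2->D
  (4,8):dx=-10,dy=-12->C; (4,9):dx=-12,dy=+5->D; (5,6):dx=+3,dy=-1->D; (5,7):dx=-6,dy=+10->D
  (5,8):dx=-5,dy=-4->C; (5,9):dx=-7,dy=+13->D; (6,7):dx=-9,dy=+11->D; (6,8):dx=-8,dy=-3->C
  (6,9):dx=-10,dy=+14->D; (7,8):dx=+1,dy=-14->D; (7,9):dx=-1,dy=+3->D; (8,9):dx=-2,dy=+17->D
Step 2: C = 13, D = 23, total pairs = 36.
Step 3: tau = (C - D)/(n(n-1)/2) = (13 - 23)/36 = -0.277778.
Step 4: Exact two-sided p-value (enumerate n! = 362880 permutations of y under H0): p = 0.358488.
Step 5: alpha = 0.1. fail to reject H0.

tau_b = -0.2778 (C=13, D=23), p = 0.358488, fail to reject H0.


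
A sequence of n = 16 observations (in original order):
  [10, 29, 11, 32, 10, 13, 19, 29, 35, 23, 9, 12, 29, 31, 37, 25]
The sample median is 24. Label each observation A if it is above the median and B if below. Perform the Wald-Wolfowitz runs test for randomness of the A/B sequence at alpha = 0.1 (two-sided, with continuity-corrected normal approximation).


Step 1: Compute median = 24; label A = above, B = below.
Labels in order: BABABBBAABBBAAAA  (n_A = 8, n_B = 8)
Step 2: Count runs R = 8.
Step 3: Under H0 (random ordering), E[R] = 2*n_A*n_B/(n_A+n_B) + 1 = 2*8*8/16 + 1 = 9.0000.
        Var[R] = 2*n_A*n_B*(2*n_A*n_B - n_A - n_B) / ((n_A+n_B)^2 * (n_A+n_B-1)) = 14336/3840 = 3.7333.
        SD[R] = 1.9322.
Step 4: Continuity-corrected z = (R + 0.5 - E[R]) / SD[R] = (8 + 0.5 - 9.0000) / 1.9322 = -0.2588.
Step 5: Two-sided p-value via normal approximation = 2*(1 - Phi(|z|)) = 0.795809.
Step 6: alpha = 0.1. fail to reject H0.

R = 8, z = -0.2588, p = 0.795809, fail to reject H0.


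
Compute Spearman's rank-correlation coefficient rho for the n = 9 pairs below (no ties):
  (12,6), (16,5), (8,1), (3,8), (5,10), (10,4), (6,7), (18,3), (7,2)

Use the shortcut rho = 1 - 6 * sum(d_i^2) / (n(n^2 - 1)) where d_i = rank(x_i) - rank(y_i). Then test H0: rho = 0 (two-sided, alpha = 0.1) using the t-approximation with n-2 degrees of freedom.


Step 1: Rank x and y separately (midranks; no ties here).
rank(x): 12->7, 16->8, 8->5, 3->1, 5->2, 10->6, 6->3, 18->9, 7->4
rank(y): 6->6, 5->5, 1->1, 8->8, 10->9, 4->4, 7->7, 3->3, 2->2
Step 2: d_i = R_x(i) - R_y(i); compute d_i^2.
  (7-6)^2=1, (8-5)^2=9, (5-1)^2=16, (1-8)^2=49, (2-9)^2=49, (6-4)^2=4, (3-7)^2=16, (9-3)^2=36, (4-2)^2=4
sum(d^2) = 184.
Step 3: rho = 1 - 6*184 / (9*(9^2 - 1)) = 1 - 1104/720 = -0.533333.
Step 4: Under H0, t = rho * sqrt((n-2)/(1-rho^2)) = -1.6681 ~ t(7).
Step 5: Two-sided p-value from the t-distribution with 7 df = 0.139227.
Step 6: alpha = 0.1. fail to reject H0.

rho = -0.5333, p = 0.139227, fail to reject H0 at alpha = 0.1.


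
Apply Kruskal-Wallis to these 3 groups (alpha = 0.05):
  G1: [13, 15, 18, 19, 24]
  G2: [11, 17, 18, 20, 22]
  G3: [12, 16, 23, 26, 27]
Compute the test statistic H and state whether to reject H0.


Step 1: Combine all N = 15 observations and assign midranks.
sorted (value, group, rank): (11,G2,1), (12,G3,2), (13,G1,3), (15,G1,4), (16,G3,5), (17,G2,6), (18,G1,7.5), (18,G2,7.5), (19,G1,9), (20,G2,10), (22,G2,11), (23,G3,12), (24,G1,13), (26,G3,14), (27,G3,15)
Step 2: Sum ranks within each group.
R_1 = 36.5 (n_1 = 5)
R_2 = 35.5 (n_2 = 5)
R_3 = 48 (n_3 = 5)
Step 3: H = 12/(N(N+1)) * sum(R_i^2/n_i) - 3(N+1)
     = 12/(15*16) * (36.5^2/5 + 35.5^2/5 + 48^2/5) - 3*16
     = 0.050000 * 979.3 - 48
     = 0.965000.
Step 4: Ties present; correction factor C = 1 - 6/(15^3 - 15) = 0.998214. Corrected H = 0.965000 / 0.998214 = 0.966726.
Step 5: Under H0, H ~ chi^2(2); p-value = 0.616706.
Step 6: alpha = 0.05. fail to reject H0.

H = 0.9667, df = 2, p = 0.616706, fail to reject H0.


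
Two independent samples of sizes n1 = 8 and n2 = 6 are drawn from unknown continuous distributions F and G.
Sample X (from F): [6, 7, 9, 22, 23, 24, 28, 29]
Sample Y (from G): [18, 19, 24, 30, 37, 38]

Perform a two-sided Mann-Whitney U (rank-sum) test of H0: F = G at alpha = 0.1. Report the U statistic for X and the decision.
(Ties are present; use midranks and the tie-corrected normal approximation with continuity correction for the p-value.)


Step 1: Combine and sort all 14 observations; assign midranks.
sorted (value, group): (6,X), (7,X), (9,X), (18,Y), (19,Y), (22,X), (23,X), (24,X), (24,Y), (28,X), (29,X), (30,Y), (37,Y), (38,Y)
ranks: 6->1, 7->2, 9->3, 18->4, 19->5, 22->6, 23->7, 24->8.5, 24->8.5, 28->10, 29->11, 30->12, 37->13, 38->14
Step 2: Rank sum for X: R1 = 1 + 2 + 3 + 6 + 7 + 8.5 + 10 + 11 = 48.5.
Step 3: U_X = R1 - n1(n1+1)/2 = 48.5 - 8*9/2 = 48.5 - 36 = 12.5.
       U_Y = n1*n2 - U_X = 48 - 12.5 = 35.5.
Step 4: Ties are present, so use the tie-corrected normal approximation (with continuity correction) for the p-value.
Step 5: p-value = 0.155126; compare to alpha = 0.1. fail to reject H0.

U_X = 12.5, p = 0.155126, fail to reject H0 at alpha = 0.1.


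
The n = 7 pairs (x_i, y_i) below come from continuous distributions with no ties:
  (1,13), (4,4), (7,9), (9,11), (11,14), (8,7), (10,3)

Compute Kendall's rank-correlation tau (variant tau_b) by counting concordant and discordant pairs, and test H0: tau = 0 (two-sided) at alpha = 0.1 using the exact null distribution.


Step 1: Enumerate the 21 unordered pairs (i,j) with i<j and classify each by sign(x_j-x_i) * sign(y_j-y_i).
  (1,2):dx=+3,dy=-9->D; (1,3):dx=+6,dy=-4->D; (1,4):dx=+8,dy=-2->D; (1,5):dx=+10,dy=+1->C
  (1,6):dx=+7,dy=-6->D; (1,7):dx=+9,dy=-10->D; (2,3):dx=+3,dy=+5->C; (2,4):dx=+5,dy=+7->C
  (2,5):dx=+7,dy=+10->C; (2,6):dx=+4,dy=+3->C; (2,7):dx=+6,dy=-1->D; (3,4):dx=+2,dy=+2->C
  (3,5):dx=+4,dy=+5->C; (3,6):dx=+1,dy=-2->D; (3,7):dx=+3,dy=-6->D; (4,5):dx=+2,dy=+3->C
  (4,6):dx=-1,dy=-4->C; (4,7):dx=+1,dy=-8->D; (5,6):dx=-3,dy=-7->C; (5,7):dx=-1,dy=-11->C
  (6,7):dx=+2,dy=-4->D
Step 2: C = 11, D = 10, total pairs = 21.
Step 3: tau = (C - D)/(n(n-1)/2) = (11 - 10)/21 = 0.047619.
Step 4: Exact two-sided p-value (enumerate n! = 5040 permutations of y under H0): p = 1.000000.
Step 5: alpha = 0.1. fail to reject H0.

tau_b = 0.0476 (C=11, D=10), p = 1.000000, fail to reject H0.


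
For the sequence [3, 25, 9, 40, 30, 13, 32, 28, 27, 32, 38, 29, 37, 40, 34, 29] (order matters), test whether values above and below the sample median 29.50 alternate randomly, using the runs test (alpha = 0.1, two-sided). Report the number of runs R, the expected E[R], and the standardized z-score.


Step 1: Compute median = 29.50; label A = above, B = below.
Labels in order: BBBAABABBAABAAAB  (n_A = 8, n_B = 8)
Step 2: Count runs R = 9.
Step 3: Under H0 (random ordering), E[R] = 2*n_A*n_B/(n_A+n_B) + 1 = 2*8*8/16 + 1 = 9.0000.
        Var[R] = 2*n_A*n_B*(2*n_A*n_B - n_A - n_B) / ((n_A+n_B)^2 * (n_A+n_B-1)) = 14336/3840 = 3.7333.
        SD[R] = 1.9322.
Step 4: R = E[R], so z = 0 with no continuity correction.
Step 5: Two-sided p-value via normal approximation = 2*(1 - Phi(|z|)) = 1.000000.
Step 6: alpha = 0.1. fail to reject H0.

R = 9, z = 0.0000, p = 1.000000, fail to reject H0.


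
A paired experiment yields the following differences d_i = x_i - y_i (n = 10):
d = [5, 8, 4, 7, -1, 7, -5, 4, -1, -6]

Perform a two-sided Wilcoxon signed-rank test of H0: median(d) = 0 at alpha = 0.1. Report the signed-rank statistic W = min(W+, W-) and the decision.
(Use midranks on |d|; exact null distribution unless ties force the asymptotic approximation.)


Step 1: Drop any zero differences (none here) and take |d_i|.
|d| = [5, 8, 4, 7, 1, 7, 5, 4, 1, 6]
Step 2: Midrank |d_i| (ties get averaged ranks).
ranks: |5|->5.5, |8|->10, |4|->3.5, |7|->8.5, |1|->1.5, |7|->8.5, |5|->5.5, |4|->3.5, |1|->1.5, |6|->7
Step 3: Attach original signs; sum ranks with positive sign and with negative sign.
W+ = 5.5 + 10 + 3.5 + 8.5 + 8.5 + 3.5 = 39.5
W- = 1.5 + 5.5 + 1.5 + 7 = 15.5
(Check: W+ + W- = 55 should equal n(n+1)/2 = 55.)
Step 4: Test statistic W = min(W+, W-) = 15.5.
Step 5: Ties in |d|, so use the tie-corrected normal approximation.
        E[W] = n(n+1)/4 = 10*11/4 = 27.5.
        Tie groups: |d|=1 (t=2), |d|=4 (t=2), |d|=5 (t=2), |d|=7 (t=2); sum(t^3 - t) = 24.
        Var[W] = n(n+1)(2n+1)/24 - sum(t^3-t)/48 = 2310/24 - 24/48 = 95.75.
        z = (W - E[W]) / sqrt(Var[W]) = (15.5 - 27.5) / 9.7852 = -1.2263.
        Two-sided p = 2*Phi(z) = 0.220070.
Step 6: alpha = 0.1. fail to reject H0.

W+ = 39.5, W- = 15.5, W = min = 15.5, p = 0.220070, fail to reject H0.
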